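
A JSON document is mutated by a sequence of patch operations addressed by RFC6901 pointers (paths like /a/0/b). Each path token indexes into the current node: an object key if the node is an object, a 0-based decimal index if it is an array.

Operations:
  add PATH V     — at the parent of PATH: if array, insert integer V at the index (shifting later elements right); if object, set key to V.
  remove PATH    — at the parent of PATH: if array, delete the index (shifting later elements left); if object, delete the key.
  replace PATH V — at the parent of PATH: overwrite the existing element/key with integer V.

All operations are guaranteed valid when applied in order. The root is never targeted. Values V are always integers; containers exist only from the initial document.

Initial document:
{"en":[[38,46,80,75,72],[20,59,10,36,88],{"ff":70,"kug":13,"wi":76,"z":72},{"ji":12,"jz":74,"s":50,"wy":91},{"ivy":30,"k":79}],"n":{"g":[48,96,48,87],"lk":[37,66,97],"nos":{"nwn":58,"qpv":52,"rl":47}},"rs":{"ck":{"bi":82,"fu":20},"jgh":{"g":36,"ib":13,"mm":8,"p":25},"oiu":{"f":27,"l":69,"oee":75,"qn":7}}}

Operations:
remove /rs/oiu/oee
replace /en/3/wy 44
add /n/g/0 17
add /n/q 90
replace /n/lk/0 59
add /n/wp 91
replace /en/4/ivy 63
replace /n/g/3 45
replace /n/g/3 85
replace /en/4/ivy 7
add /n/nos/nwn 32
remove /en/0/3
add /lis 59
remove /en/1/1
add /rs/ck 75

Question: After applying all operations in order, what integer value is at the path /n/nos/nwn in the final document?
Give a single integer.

After op 1 (remove /rs/oiu/oee): {"en":[[38,46,80,75,72],[20,59,10,36,88],{"ff":70,"kug":13,"wi":76,"z":72},{"ji":12,"jz":74,"s":50,"wy":91},{"ivy":30,"k":79}],"n":{"g":[48,96,48,87],"lk":[37,66,97],"nos":{"nwn":58,"qpv":52,"rl":47}},"rs":{"ck":{"bi":82,"fu":20},"jgh":{"g":36,"ib":13,"mm":8,"p":25},"oiu":{"f":27,"l":69,"qn":7}}}
After op 2 (replace /en/3/wy 44): {"en":[[38,46,80,75,72],[20,59,10,36,88],{"ff":70,"kug":13,"wi":76,"z":72},{"ji":12,"jz":74,"s":50,"wy":44},{"ivy":30,"k":79}],"n":{"g":[48,96,48,87],"lk":[37,66,97],"nos":{"nwn":58,"qpv":52,"rl":47}},"rs":{"ck":{"bi":82,"fu":20},"jgh":{"g":36,"ib":13,"mm":8,"p":25},"oiu":{"f":27,"l":69,"qn":7}}}
After op 3 (add /n/g/0 17): {"en":[[38,46,80,75,72],[20,59,10,36,88],{"ff":70,"kug":13,"wi":76,"z":72},{"ji":12,"jz":74,"s":50,"wy":44},{"ivy":30,"k":79}],"n":{"g":[17,48,96,48,87],"lk":[37,66,97],"nos":{"nwn":58,"qpv":52,"rl":47}},"rs":{"ck":{"bi":82,"fu":20},"jgh":{"g":36,"ib":13,"mm":8,"p":25},"oiu":{"f":27,"l":69,"qn":7}}}
After op 4 (add /n/q 90): {"en":[[38,46,80,75,72],[20,59,10,36,88],{"ff":70,"kug":13,"wi":76,"z":72},{"ji":12,"jz":74,"s":50,"wy":44},{"ivy":30,"k":79}],"n":{"g":[17,48,96,48,87],"lk":[37,66,97],"nos":{"nwn":58,"qpv":52,"rl":47},"q":90},"rs":{"ck":{"bi":82,"fu":20},"jgh":{"g":36,"ib":13,"mm":8,"p":25},"oiu":{"f":27,"l":69,"qn":7}}}
After op 5 (replace /n/lk/0 59): {"en":[[38,46,80,75,72],[20,59,10,36,88],{"ff":70,"kug":13,"wi":76,"z":72},{"ji":12,"jz":74,"s":50,"wy":44},{"ivy":30,"k":79}],"n":{"g":[17,48,96,48,87],"lk":[59,66,97],"nos":{"nwn":58,"qpv":52,"rl":47},"q":90},"rs":{"ck":{"bi":82,"fu":20},"jgh":{"g":36,"ib":13,"mm":8,"p":25},"oiu":{"f":27,"l":69,"qn":7}}}
After op 6 (add /n/wp 91): {"en":[[38,46,80,75,72],[20,59,10,36,88],{"ff":70,"kug":13,"wi":76,"z":72},{"ji":12,"jz":74,"s":50,"wy":44},{"ivy":30,"k":79}],"n":{"g":[17,48,96,48,87],"lk":[59,66,97],"nos":{"nwn":58,"qpv":52,"rl":47},"q":90,"wp":91},"rs":{"ck":{"bi":82,"fu":20},"jgh":{"g":36,"ib":13,"mm":8,"p":25},"oiu":{"f":27,"l":69,"qn":7}}}
After op 7 (replace /en/4/ivy 63): {"en":[[38,46,80,75,72],[20,59,10,36,88],{"ff":70,"kug":13,"wi":76,"z":72},{"ji":12,"jz":74,"s":50,"wy":44},{"ivy":63,"k":79}],"n":{"g":[17,48,96,48,87],"lk":[59,66,97],"nos":{"nwn":58,"qpv":52,"rl":47},"q":90,"wp":91},"rs":{"ck":{"bi":82,"fu":20},"jgh":{"g":36,"ib":13,"mm":8,"p":25},"oiu":{"f":27,"l":69,"qn":7}}}
After op 8 (replace /n/g/3 45): {"en":[[38,46,80,75,72],[20,59,10,36,88],{"ff":70,"kug":13,"wi":76,"z":72},{"ji":12,"jz":74,"s":50,"wy":44},{"ivy":63,"k":79}],"n":{"g":[17,48,96,45,87],"lk":[59,66,97],"nos":{"nwn":58,"qpv":52,"rl":47},"q":90,"wp":91},"rs":{"ck":{"bi":82,"fu":20},"jgh":{"g":36,"ib":13,"mm":8,"p":25},"oiu":{"f":27,"l":69,"qn":7}}}
After op 9 (replace /n/g/3 85): {"en":[[38,46,80,75,72],[20,59,10,36,88],{"ff":70,"kug":13,"wi":76,"z":72},{"ji":12,"jz":74,"s":50,"wy":44},{"ivy":63,"k":79}],"n":{"g":[17,48,96,85,87],"lk":[59,66,97],"nos":{"nwn":58,"qpv":52,"rl":47},"q":90,"wp":91},"rs":{"ck":{"bi":82,"fu":20},"jgh":{"g":36,"ib":13,"mm":8,"p":25},"oiu":{"f":27,"l":69,"qn":7}}}
After op 10 (replace /en/4/ivy 7): {"en":[[38,46,80,75,72],[20,59,10,36,88],{"ff":70,"kug":13,"wi":76,"z":72},{"ji":12,"jz":74,"s":50,"wy":44},{"ivy":7,"k":79}],"n":{"g":[17,48,96,85,87],"lk":[59,66,97],"nos":{"nwn":58,"qpv":52,"rl":47},"q":90,"wp":91},"rs":{"ck":{"bi":82,"fu":20},"jgh":{"g":36,"ib":13,"mm":8,"p":25},"oiu":{"f":27,"l":69,"qn":7}}}
After op 11 (add /n/nos/nwn 32): {"en":[[38,46,80,75,72],[20,59,10,36,88],{"ff":70,"kug":13,"wi":76,"z":72},{"ji":12,"jz":74,"s":50,"wy":44},{"ivy":7,"k":79}],"n":{"g":[17,48,96,85,87],"lk":[59,66,97],"nos":{"nwn":32,"qpv":52,"rl":47},"q":90,"wp":91},"rs":{"ck":{"bi":82,"fu":20},"jgh":{"g":36,"ib":13,"mm":8,"p":25},"oiu":{"f":27,"l":69,"qn":7}}}
After op 12 (remove /en/0/3): {"en":[[38,46,80,72],[20,59,10,36,88],{"ff":70,"kug":13,"wi":76,"z":72},{"ji":12,"jz":74,"s":50,"wy":44},{"ivy":7,"k":79}],"n":{"g":[17,48,96,85,87],"lk":[59,66,97],"nos":{"nwn":32,"qpv":52,"rl":47},"q":90,"wp":91},"rs":{"ck":{"bi":82,"fu":20},"jgh":{"g":36,"ib":13,"mm":8,"p":25},"oiu":{"f":27,"l":69,"qn":7}}}
After op 13 (add /lis 59): {"en":[[38,46,80,72],[20,59,10,36,88],{"ff":70,"kug":13,"wi":76,"z":72},{"ji":12,"jz":74,"s":50,"wy":44},{"ivy":7,"k":79}],"lis":59,"n":{"g":[17,48,96,85,87],"lk":[59,66,97],"nos":{"nwn":32,"qpv":52,"rl":47},"q":90,"wp":91},"rs":{"ck":{"bi":82,"fu":20},"jgh":{"g":36,"ib":13,"mm":8,"p":25},"oiu":{"f":27,"l":69,"qn":7}}}
After op 14 (remove /en/1/1): {"en":[[38,46,80,72],[20,10,36,88],{"ff":70,"kug":13,"wi":76,"z":72},{"ji":12,"jz":74,"s":50,"wy":44},{"ivy":7,"k":79}],"lis":59,"n":{"g":[17,48,96,85,87],"lk":[59,66,97],"nos":{"nwn":32,"qpv":52,"rl":47},"q":90,"wp":91},"rs":{"ck":{"bi":82,"fu":20},"jgh":{"g":36,"ib":13,"mm":8,"p":25},"oiu":{"f":27,"l":69,"qn":7}}}
After op 15 (add /rs/ck 75): {"en":[[38,46,80,72],[20,10,36,88],{"ff":70,"kug":13,"wi":76,"z":72},{"ji":12,"jz":74,"s":50,"wy":44},{"ivy":7,"k":79}],"lis":59,"n":{"g":[17,48,96,85,87],"lk":[59,66,97],"nos":{"nwn":32,"qpv":52,"rl":47},"q":90,"wp":91},"rs":{"ck":75,"jgh":{"g":36,"ib":13,"mm":8,"p":25},"oiu":{"f":27,"l":69,"qn":7}}}
Value at /n/nos/nwn: 32

Answer: 32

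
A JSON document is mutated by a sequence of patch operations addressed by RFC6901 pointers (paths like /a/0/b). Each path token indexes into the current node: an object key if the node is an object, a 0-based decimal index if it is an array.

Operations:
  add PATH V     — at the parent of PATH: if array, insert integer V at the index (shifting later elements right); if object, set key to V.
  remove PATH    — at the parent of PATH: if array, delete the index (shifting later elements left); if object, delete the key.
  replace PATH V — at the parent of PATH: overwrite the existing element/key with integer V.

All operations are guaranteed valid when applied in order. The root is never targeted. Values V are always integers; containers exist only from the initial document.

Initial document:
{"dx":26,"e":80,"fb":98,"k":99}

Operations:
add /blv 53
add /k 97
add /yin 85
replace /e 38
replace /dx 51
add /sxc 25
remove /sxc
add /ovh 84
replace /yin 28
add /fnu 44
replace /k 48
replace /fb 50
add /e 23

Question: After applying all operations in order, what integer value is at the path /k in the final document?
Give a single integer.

After op 1 (add /blv 53): {"blv":53,"dx":26,"e":80,"fb":98,"k":99}
After op 2 (add /k 97): {"blv":53,"dx":26,"e":80,"fb":98,"k":97}
After op 3 (add /yin 85): {"blv":53,"dx":26,"e":80,"fb":98,"k":97,"yin":85}
After op 4 (replace /e 38): {"blv":53,"dx":26,"e":38,"fb":98,"k":97,"yin":85}
After op 5 (replace /dx 51): {"blv":53,"dx":51,"e":38,"fb":98,"k":97,"yin":85}
After op 6 (add /sxc 25): {"blv":53,"dx":51,"e":38,"fb":98,"k":97,"sxc":25,"yin":85}
After op 7 (remove /sxc): {"blv":53,"dx":51,"e":38,"fb":98,"k":97,"yin":85}
After op 8 (add /ovh 84): {"blv":53,"dx":51,"e":38,"fb":98,"k":97,"ovh":84,"yin":85}
After op 9 (replace /yin 28): {"blv":53,"dx":51,"e":38,"fb":98,"k":97,"ovh":84,"yin":28}
After op 10 (add /fnu 44): {"blv":53,"dx":51,"e":38,"fb":98,"fnu":44,"k":97,"ovh":84,"yin":28}
After op 11 (replace /k 48): {"blv":53,"dx":51,"e":38,"fb":98,"fnu":44,"k":48,"ovh":84,"yin":28}
After op 12 (replace /fb 50): {"blv":53,"dx":51,"e":38,"fb":50,"fnu":44,"k":48,"ovh":84,"yin":28}
After op 13 (add /e 23): {"blv":53,"dx":51,"e":23,"fb":50,"fnu":44,"k":48,"ovh":84,"yin":28}
Value at /k: 48

Answer: 48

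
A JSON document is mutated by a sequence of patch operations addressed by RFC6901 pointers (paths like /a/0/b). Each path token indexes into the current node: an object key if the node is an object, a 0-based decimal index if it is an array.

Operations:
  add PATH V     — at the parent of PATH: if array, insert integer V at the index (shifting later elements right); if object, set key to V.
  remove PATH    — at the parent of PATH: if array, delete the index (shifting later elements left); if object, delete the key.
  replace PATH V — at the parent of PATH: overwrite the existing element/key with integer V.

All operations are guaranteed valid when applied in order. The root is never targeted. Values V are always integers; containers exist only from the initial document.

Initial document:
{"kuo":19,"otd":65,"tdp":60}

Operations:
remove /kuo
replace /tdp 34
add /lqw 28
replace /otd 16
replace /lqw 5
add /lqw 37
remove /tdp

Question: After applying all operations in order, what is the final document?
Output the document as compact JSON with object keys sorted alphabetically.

Answer: {"lqw":37,"otd":16}

Derivation:
After op 1 (remove /kuo): {"otd":65,"tdp":60}
After op 2 (replace /tdp 34): {"otd":65,"tdp":34}
After op 3 (add /lqw 28): {"lqw":28,"otd":65,"tdp":34}
After op 4 (replace /otd 16): {"lqw":28,"otd":16,"tdp":34}
After op 5 (replace /lqw 5): {"lqw":5,"otd":16,"tdp":34}
After op 6 (add /lqw 37): {"lqw":37,"otd":16,"tdp":34}
After op 7 (remove /tdp): {"lqw":37,"otd":16}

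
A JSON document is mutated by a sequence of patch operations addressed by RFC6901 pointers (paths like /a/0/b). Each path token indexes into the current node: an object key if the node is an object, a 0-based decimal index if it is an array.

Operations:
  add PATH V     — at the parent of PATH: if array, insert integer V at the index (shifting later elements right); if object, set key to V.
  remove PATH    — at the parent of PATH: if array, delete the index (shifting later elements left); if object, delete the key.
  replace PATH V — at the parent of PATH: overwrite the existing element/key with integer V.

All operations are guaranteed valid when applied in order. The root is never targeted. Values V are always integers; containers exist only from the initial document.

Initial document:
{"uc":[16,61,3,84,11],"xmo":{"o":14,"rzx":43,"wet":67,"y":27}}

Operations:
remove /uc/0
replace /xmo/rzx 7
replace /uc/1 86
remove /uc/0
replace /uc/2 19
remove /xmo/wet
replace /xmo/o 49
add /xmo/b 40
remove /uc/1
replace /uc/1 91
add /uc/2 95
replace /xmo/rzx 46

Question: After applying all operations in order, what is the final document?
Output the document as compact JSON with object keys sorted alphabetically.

Answer: {"uc":[86,91,95],"xmo":{"b":40,"o":49,"rzx":46,"y":27}}

Derivation:
After op 1 (remove /uc/0): {"uc":[61,3,84,11],"xmo":{"o":14,"rzx":43,"wet":67,"y":27}}
After op 2 (replace /xmo/rzx 7): {"uc":[61,3,84,11],"xmo":{"o":14,"rzx":7,"wet":67,"y":27}}
After op 3 (replace /uc/1 86): {"uc":[61,86,84,11],"xmo":{"o":14,"rzx":7,"wet":67,"y":27}}
After op 4 (remove /uc/0): {"uc":[86,84,11],"xmo":{"o":14,"rzx":7,"wet":67,"y":27}}
After op 5 (replace /uc/2 19): {"uc":[86,84,19],"xmo":{"o":14,"rzx":7,"wet":67,"y":27}}
After op 6 (remove /xmo/wet): {"uc":[86,84,19],"xmo":{"o":14,"rzx":7,"y":27}}
After op 7 (replace /xmo/o 49): {"uc":[86,84,19],"xmo":{"o":49,"rzx":7,"y":27}}
After op 8 (add /xmo/b 40): {"uc":[86,84,19],"xmo":{"b":40,"o":49,"rzx":7,"y":27}}
After op 9 (remove /uc/1): {"uc":[86,19],"xmo":{"b":40,"o":49,"rzx":7,"y":27}}
After op 10 (replace /uc/1 91): {"uc":[86,91],"xmo":{"b":40,"o":49,"rzx":7,"y":27}}
After op 11 (add /uc/2 95): {"uc":[86,91,95],"xmo":{"b":40,"o":49,"rzx":7,"y":27}}
After op 12 (replace /xmo/rzx 46): {"uc":[86,91,95],"xmo":{"b":40,"o":49,"rzx":46,"y":27}}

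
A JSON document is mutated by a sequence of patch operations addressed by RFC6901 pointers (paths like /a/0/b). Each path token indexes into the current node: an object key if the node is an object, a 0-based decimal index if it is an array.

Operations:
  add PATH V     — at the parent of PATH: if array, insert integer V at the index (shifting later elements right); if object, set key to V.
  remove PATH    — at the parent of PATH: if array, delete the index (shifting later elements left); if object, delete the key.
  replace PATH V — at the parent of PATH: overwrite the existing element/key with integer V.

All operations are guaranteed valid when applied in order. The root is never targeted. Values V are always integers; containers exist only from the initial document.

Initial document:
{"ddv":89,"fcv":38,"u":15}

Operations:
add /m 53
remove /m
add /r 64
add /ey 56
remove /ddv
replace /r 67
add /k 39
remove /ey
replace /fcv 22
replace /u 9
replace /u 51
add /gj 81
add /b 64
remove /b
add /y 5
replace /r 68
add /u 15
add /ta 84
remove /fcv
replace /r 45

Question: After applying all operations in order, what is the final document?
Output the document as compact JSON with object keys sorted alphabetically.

After op 1 (add /m 53): {"ddv":89,"fcv":38,"m":53,"u":15}
After op 2 (remove /m): {"ddv":89,"fcv":38,"u":15}
After op 3 (add /r 64): {"ddv":89,"fcv":38,"r":64,"u":15}
After op 4 (add /ey 56): {"ddv":89,"ey":56,"fcv":38,"r":64,"u":15}
After op 5 (remove /ddv): {"ey":56,"fcv":38,"r":64,"u":15}
After op 6 (replace /r 67): {"ey":56,"fcv":38,"r":67,"u":15}
After op 7 (add /k 39): {"ey":56,"fcv":38,"k":39,"r":67,"u":15}
After op 8 (remove /ey): {"fcv":38,"k":39,"r":67,"u":15}
After op 9 (replace /fcv 22): {"fcv":22,"k":39,"r":67,"u":15}
After op 10 (replace /u 9): {"fcv":22,"k":39,"r":67,"u":9}
After op 11 (replace /u 51): {"fcv":22,"k":39,"r":67,"u":51}
After op 12 (add /gj 81): {"fcv":22,"gj":81,"k":39,"r":67,"u":51}
After op 13 (add /b 64): {"b":64,"fcv":22,"gj":81,"k":39,"r":67,"u":51}
After op 14 (remove /b): {"fcv":22,"gj":81,"k":39,"r":67,"u":51}
After op 15 (add /y 5): {"fcv":22,"gj":81,"k":39,"r":67,"u":51,"y":5}
After op 16 (replace /r 68): {"fcv":22,"gj":81,"k":39,"r":68,"u":51,"y":5}
After op 17 (add /u 15): {"fcv":22,"gj":81,"k":39,"r":68,"u":15,"y":5}
After op 18 (add /ta 84): {"fcv":22,"gj":81,"k":39,"r":68,"ta":84,"u":15,"y":5}
After op 19 (remove /fcv): {"gj":81,"k":39,"r":68,"ta":84,"u":15,"y":5}
After op 20 (replace /r 45): {"gj":81,"k":39,"r":45,"ta":84,"u":15,"y":5}

Answer: {"gj":81,"k":39,"r":45,"ta":84,"u":15,"y":5}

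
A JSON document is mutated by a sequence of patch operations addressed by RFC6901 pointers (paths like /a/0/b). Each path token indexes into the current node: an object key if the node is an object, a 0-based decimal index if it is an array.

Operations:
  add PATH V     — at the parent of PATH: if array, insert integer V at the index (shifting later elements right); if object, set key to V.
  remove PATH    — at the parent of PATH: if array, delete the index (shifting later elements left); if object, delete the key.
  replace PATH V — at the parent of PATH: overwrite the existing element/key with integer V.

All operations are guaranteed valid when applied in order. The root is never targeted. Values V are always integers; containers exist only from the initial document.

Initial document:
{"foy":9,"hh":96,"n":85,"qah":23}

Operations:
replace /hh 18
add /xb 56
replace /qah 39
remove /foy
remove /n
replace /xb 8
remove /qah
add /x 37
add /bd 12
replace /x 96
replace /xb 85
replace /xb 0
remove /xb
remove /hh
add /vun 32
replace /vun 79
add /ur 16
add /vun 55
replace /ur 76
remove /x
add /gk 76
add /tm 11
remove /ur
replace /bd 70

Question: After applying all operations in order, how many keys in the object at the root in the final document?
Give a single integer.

Answer: 4

Derivation:
After op 1 (replace /hh 18): {"foy":9,"hh":18,"n":85,"qah":23}
After op 2 (add /xb 56): {"foy":9,"hh":18,"n":85,"qah":23,"xb":56}
After op 3 (replace /qah 39): {"foy":9,"hh":18,"n":85,"qah":39,"xb":56}
After op 4 (remove /foy): {"hh":18,"n":85,"qah":39,"xb":56}
After op 5 (remove /n): {"hh":18,"qah":39,"xb":56}
After op 6 (replace /xb 8): {"hh":18,"qah":39,"xb":8}
After op 7 (remove /qah): {"hh":18,"xb":8}
After op 8 (add /x 37): {"hh":18,"x":37,"xb":8}
After op 9 (add /bd 12): {"bd":12,"hh":18,"x":37,"xb":8}
After op 10 (replace /x 96): {"bd":12,"hh":18,"x":96,"xb":8}
After op 11 (replace /xb 85): {"bd":12,"hh":18,"x":96,"xb":85}
After op 12 (replace /xb 0): {"bd":12,"hh":18,"x":96,"xb":0}
After op 13 (remove /xb): {"bd":12,"hh":18,"x":96}
After op 14 (remove /hh): {"bd":12,"x":96}
After op 15 (add /vun 32): {"bd":12,"vun":32,"x":96}
After op 16 (replace /vun 79): {"bd":12,"vun":79,"x":96}
After op 17 (add /ur 16): {"bd":12,"ur":16,"vun":79,"x":96}
After op 18 (add /vun 55): {"bd":12,"ur":16,"vun":55,"x":96}
After op 19 (replace /ur 76): {"bd":12,"ur":76,"vun":55,"x":96}
After op 20 (remove /x): {"bd":12,"ur":76,"vun":55}
After op 21 (add /gk 76): {"bd":12,"gk":76,"ur":76,"vun":55}
After op 22 (add /tm 11): {"bd":12,"gk":76,"tm":11,"ur":76,"vun":55}
After op 23 (remove /ur): {"bd":12,"gk":76,"tm":11,"vun":55}
After op 24 (replace /bd 70): {"bd":70,"gk":76,"tm":11,"vun":55}
Size at the root: 4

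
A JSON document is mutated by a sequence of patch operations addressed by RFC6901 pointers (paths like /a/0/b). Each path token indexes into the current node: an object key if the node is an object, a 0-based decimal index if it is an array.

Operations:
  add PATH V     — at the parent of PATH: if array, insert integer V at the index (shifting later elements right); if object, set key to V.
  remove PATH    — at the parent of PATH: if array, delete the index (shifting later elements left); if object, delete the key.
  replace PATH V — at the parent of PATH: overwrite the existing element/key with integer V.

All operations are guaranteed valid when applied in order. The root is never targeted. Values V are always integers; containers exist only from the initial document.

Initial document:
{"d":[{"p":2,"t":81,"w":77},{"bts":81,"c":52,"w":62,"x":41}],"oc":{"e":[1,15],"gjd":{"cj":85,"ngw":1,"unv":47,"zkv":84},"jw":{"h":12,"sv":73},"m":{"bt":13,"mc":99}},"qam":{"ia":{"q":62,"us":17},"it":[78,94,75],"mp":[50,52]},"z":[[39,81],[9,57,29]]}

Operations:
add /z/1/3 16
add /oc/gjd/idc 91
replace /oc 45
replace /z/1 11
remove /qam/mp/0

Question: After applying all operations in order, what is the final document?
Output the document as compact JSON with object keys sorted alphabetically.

After op 1 (add /z/1/3 16): {"d":[{"p":2,"t":81,"w":77},{"bts":81,"c":52,"w":62,"x":41}],"oc":{"e":[1,15],"gjd":{"cj":85,"ngw":1,"unv":47,"zkv":84},"jw":{"h":12,"sv":73},"m":{"bt":13,"mc":99}},"qam":{"ia":{"q":62,"us":17},"it":[78,94,75],"mp":[50,52]},"z":[[39,81],[9,57,29,16]]}
After op 2 (add /oc/gjd/idc 91): {"d":[{"p":2,"t":81,"w":77},{"bts":81,"c":52,"w":62,"x":41}],"oc":{"e":[1,15],"gjd":{"cj":85,"idc":91,"ngw":1,"unv":47,"zkv":84},"jw":{"h":12,"sv":73},"m":{"bt":13,"mc":99}},"qam":{"ia":{"q":62,"us":17},"it":[78,94,75],"mp":[50,52]},"z":[[39,81],[9,57,29,16]]}
After op 3 (replace /oc 45): {"d":[{"p":2,"t":81,"w":77},{"bts":81,"c":52,"w":62,"x":41}],"oc":45,"qam":{"ia":{"q":62,"us":17},"it":[78,94,75],"mp":[50,52]},"z":[[39,81],[9,57,29,16]]}
After op 4 (replace /z/1 11): {"d":[{"p":2,"t":81,"w":77},{"bts":81,"c":52,"w":62,"x":41}],"oc":45,"qam":{"ia":{"q":62,"us":17},"it":[78,94,75],"mp":[50,52]},"z":[[39,81],11]}
After op 5 (remove /qam/mp/0): {"d":[{"p":2,"t":81,"w":77},{"bts":81,"c":52,"w":62,"x":41}],"oc":45,"qam":{"ia":{"q":62,"us":17},"it":[78,94,75],"mp":[52]},"z":[[39,81],11]}

Answer: {"d":[{"p":2,"t":81,"w":77},{"bts":81,"c":52,"w":62,"x":41}],"oc":45,"qam":{"ia":{"q":62,"us":17},"it":[78,94,75],"mp":[52]},"z":[[39,81],11]}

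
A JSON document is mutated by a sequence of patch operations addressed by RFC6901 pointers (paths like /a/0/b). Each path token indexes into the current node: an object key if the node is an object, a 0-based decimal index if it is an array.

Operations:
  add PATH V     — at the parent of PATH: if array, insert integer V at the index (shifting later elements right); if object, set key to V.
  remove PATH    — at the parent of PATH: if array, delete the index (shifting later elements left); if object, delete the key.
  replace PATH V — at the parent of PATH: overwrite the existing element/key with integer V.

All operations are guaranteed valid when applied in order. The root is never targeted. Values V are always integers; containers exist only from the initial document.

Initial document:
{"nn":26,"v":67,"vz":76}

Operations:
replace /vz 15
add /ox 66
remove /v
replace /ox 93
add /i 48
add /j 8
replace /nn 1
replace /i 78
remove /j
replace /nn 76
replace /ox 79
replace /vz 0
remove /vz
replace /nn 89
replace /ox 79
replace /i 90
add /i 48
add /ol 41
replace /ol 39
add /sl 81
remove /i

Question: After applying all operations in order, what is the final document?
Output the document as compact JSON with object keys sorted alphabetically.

Answer: {"nn":89,"ol":39,"ox":79,"sl":81}

Derivation:
After op 1 (replace /vz 15): {"nn":26,"v":67,"vz":15}
After op 2 (add /ox 66): {"nn":26,"ox":66,"v":67,"vz":15}
After op 3 (remove /v): {"nn":26,"ox":66,"vz":15}
After op 4 (replace /ox 93): {"nn":26,"ox":93,"vz":15}
After op 5 (add /i 48): {"i":48,"nn":26,"ox":93,"vz":15}
After op 6 (add /j 8): {"i":48,"j":8,"nn":26,"ox":93,"vz":15}
After op 7 (replace /nn 1): {"i":48,"j":8,"nn":1,"ox":93,"vz":15}
After op 8 (replace /i 78): {"i":78,"j":8,"nn":1,"ox":93,"vz":15}
After op 9 (remove /j): {"i":78,"nn":1,"ox":93,"vz":15}
After op 10 (replace /nn 76): {"i":78,"nn":76,"ox":93,"vz":15}
After op 11 (replace /ox 79): {"i":78,"nn":76,"ox":79,"vz":15}
After op 12 (replace /vz 0): {"i":78,"nn":76,"ox":79,"vz":0}
After op 13 (remove /vz): {"i":78,"nn":76,"ox":79}
After op 14 (replace /nn 89): {"i":78,"nn":89,"ox":79}
After op 15 (replace /ox 79): {"i":78,"nn":89,"ox":79}
After op 16 (replace /i 90): {"i":90,"nn":89,"ox":79}
After op 17 (add /i 48): {"i":48,"nn":89,"ox":79}
After op 18 (add /ol 41): {"i":48,"nn":89,"ol":41,"ox":79}
After op 19 (replace /ol 39): {"i":48,"nn":89,"ol":39,"ox":79}
After op 20 (add /sl 81): {"i":48,"nn":89,"ol":39,"ox":79,"sl":81}
After op 21 (remove /i): {"nn":89,"ol":39,"ox":79,"sl":81}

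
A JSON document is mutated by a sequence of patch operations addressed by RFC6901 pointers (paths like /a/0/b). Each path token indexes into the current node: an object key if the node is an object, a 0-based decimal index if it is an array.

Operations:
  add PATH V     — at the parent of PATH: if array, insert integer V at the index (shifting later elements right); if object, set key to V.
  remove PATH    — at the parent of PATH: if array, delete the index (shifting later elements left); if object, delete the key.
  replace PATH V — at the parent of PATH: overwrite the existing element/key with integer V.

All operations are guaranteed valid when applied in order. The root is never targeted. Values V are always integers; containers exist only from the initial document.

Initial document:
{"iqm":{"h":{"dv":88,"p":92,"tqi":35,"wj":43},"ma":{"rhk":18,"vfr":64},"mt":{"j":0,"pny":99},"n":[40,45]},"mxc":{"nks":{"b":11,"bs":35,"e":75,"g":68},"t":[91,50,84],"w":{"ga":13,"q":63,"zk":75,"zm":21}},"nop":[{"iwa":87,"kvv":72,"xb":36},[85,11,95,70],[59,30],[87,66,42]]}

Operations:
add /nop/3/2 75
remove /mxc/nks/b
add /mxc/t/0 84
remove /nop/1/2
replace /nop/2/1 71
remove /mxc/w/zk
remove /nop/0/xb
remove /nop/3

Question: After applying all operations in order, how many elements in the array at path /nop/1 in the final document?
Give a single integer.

After op 1 (add /nop/3/2 75): {"iqm":{"h":{"dv":88,"p":92,"tqi":35,"wj":43},"ma":{"rhk":18,"vfr":64},"mt":{"j":0,"pny":99},"n":[40,45]},"mxc":{"nks":{"b":11,"bs":35,"e":75,"g":68},"t":[91,50,84],"w":{"ga":13,"q":63,"zk":75,"zm":21}},"nop":[{"iwa":87,"kvv":72,"xb":36},[85,11,95,70],[59,30],[87,66,75,42]]}
After op 2 (remove /mxc/nks/b): {"iqm":{"h":{"dv":88,"p":92,"tqi":35,"wj":43},"ma":{"rhk":18,"vfr":64},"mt":{"j":0,"pny":99},"n":[40,45]},"mxc":{"nks":{"bs":35,"e":75,"g":68},"t":[91,50,84],"w":{"ga":13,"q":63,"zk":75,"zm":21}},"nop":[{"iwa":87,"kvv":72,"xb":36},[85,11,95,70],[59,30],[87,66,75,42]]}
After op 3 (add /mxc/t/0 84): {"iqm":{"h":{"dv":88,"p":92,"tqi":35,"wj":43},"ma":{"rhk":18,"vfr":64},"mt":{"j":0,"pny":99},"n":[40,45]},"mxc":{"nks":{"bs":35,"e":75,"g":68},"t":[84,91,50,84],"w":{"ga":13,"q":63,"zk":75,"zm":21}},"nop":[{"iwa":87,"kvv":72,"xb":36},[85,11,95,70],[59,30],[87,66,75,42]]}
After op 4 (remove /nop/1/2): {"iqm":{"h":{"dv":88,"p":92,"tqi":35,"wj":43},"ma":{"rhk":18,"vfr":64},"mt":{"j":0,"pny":99},"n":[40,45]},"mxc":{"nks":{"bs":35,"e":75,"g":68},"t":[84,91,50,84],"w":{"ga":13,"q":63,"zk":75,"zm":21}},"nop":[{"iwa":87,"kvv":72,"xb":36},[85,11,70],[59,30],[87,66,75,42]]}
After op 5 (replace /nop/2/1 71): {"iqm":{"h":{"dv":88,"p":92,"tqi":35,"wj":43},"ma":{"rhk":18,"vfr":64},"mt":{"j":0,"pny":99},"n":[40,45]},"mxc":{"nks":{"bs":35,"e":75,"g":68},"t":[84,91,50,84],"w":{"ga":13,"q":63,"zk":75,"zm":21}},"nop":[{"iwa":87,"kvv":72,"xb":36},[85,11,70],[59,71],[87,66,75,42]]}
After op 6 (remove /mxc/w/zk): {"iqm":{"h":{"dv":88,"p":92,"tqi":35,"wj":43},"ma":{"rhk":18,"vfr":64},"mt":{"j":0,"pny":99},"n":[40,45]},"mxc":{"nks":{"bs":35,"e":75,"g":68},"t":[84,91,50,84],"w":{"ga":13,"q":63,"zm":21}},"nop":[{"iwa":87,"kvv":72,"xb":36},[85,11,70],[59,71],[87,66,75,42]]}
After op 7 (remove /nop/0/xb): {"iqm":{"h":{"dv":88,"p":92,"tqi":35,"wj":43},"ma":{"rhk":18,"vfr":64},"mt":{"j":0,"pny":99},"n":[40,45]},"mxc":{"nks":{"bs":35,"e":75,"g":68},"t":[84,91,50,84],"w":{"ga":13,"q":63,"zm":21}},"nop":[{"iwa":87,"kvv":72},[85,11,70],[59,71],[87,66,75,42]]}
After op 8 (remove /nop/3): {"iqm":{"h":{"dv":88,"p":92,"tqi":35,"wj":43},"ma":{"rhk":18,"vfr":64},"mt":{"j":0,"pny":99},"n":[40,45]},"mxc":{"nks":{"bs":35,"e":75,"g":68},"t":[84,91,50,84],"w":{"ga":13,"q":63,"zm":21}},"nop":[{"iwa":87,"kvv":72},[85,11,70],[59,71]]}
Size at path /nop/1: 3

Answer: 3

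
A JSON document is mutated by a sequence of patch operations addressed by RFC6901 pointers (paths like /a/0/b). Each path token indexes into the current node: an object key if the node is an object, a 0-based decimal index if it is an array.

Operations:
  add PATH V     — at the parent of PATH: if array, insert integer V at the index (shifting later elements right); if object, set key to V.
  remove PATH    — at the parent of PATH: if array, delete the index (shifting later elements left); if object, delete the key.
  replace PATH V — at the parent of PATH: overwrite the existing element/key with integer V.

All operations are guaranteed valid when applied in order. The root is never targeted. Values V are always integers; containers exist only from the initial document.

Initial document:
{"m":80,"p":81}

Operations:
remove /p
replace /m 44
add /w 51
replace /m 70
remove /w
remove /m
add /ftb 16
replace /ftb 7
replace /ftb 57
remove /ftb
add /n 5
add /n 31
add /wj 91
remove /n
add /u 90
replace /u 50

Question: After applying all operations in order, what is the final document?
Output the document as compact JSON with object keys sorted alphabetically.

Answer: {"u":50,"wj":91}

Derivation:
After op 1 (remove /p): {"m":80}
After op 2 (replace /m 44): {"m":44}
After op 3 (add /w 51): {"m":44,"w":51}
After op 4 (replace /m 70): {"m":70,"w":51}
After op 5 (remove /w): {"m":70}
After op 6 (remove /m): {}
After op 7 (add /ftb 16): {"ftb":16}
After op 8 (replace /ftb 7): {"ftb":7}
After op 9 (replace /ftb 57): {"ftb":57}
After op 10 (remove /ftb): {}
After op 11 (add /n 5): {"n":5}
After op 12 (add /n 31): {"n":31}
After op 13 (add /wj 91): {"n":31,"wj":91}
After op 14 (remove /n): {"wj":91}
After op 15 (add /u 90): {"u":90,"wj":91}
After op 16 (replace /u 50): {"u":50,"wj":91}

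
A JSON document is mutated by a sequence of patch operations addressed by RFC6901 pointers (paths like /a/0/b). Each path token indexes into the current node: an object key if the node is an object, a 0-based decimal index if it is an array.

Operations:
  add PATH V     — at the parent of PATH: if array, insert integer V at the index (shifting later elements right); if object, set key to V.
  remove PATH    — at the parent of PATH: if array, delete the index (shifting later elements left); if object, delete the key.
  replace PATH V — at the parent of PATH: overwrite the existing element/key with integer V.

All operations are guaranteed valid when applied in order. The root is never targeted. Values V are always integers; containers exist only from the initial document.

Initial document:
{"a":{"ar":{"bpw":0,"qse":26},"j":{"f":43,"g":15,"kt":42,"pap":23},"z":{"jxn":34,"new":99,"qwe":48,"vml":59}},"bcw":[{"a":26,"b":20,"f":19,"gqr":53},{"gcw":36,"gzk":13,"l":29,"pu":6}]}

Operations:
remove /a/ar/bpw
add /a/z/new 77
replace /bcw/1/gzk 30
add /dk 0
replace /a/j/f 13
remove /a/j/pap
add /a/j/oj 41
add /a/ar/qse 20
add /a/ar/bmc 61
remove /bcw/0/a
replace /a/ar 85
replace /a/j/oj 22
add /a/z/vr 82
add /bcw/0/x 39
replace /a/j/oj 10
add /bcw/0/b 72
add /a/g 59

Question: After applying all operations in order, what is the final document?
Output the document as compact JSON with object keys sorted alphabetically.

After op 1 (remove /a/ar/bpw): {"a":{"ar":{"qse":26},"j":{"f":43,"g":15,"kt":42,"pap":23},"z":{"jxn":34,"new":99,"qwe":48,"vml":59}},"bcw":[{"a":26,"b":20,"f":19,"gqr":53},{"gcw":36,"gzk":13,"l":29,"pu":6}]}
After op 2 (add /a/z/new 77): {"a":{"ar":{"qse":26},"j":{"f":43,"g":15,"kt":42,"pap":23},"z":{"jxn":34,"new":77,"qwe":48,"vml":59}},"bcw":[{"a":26,"b":20,"f":19,"gqr":53},{"gcw":36,"gzk":13,"l":29,"pu":6}]}
After op 3 (replace /bcw/1/gzk 30): {"a":{"ar":{"qse":26},"j":{"f":43,"g":15,"kt":42,"pap":23},"z":{"jxn":34,"new":77,"qwe":48,"vml":59}},"bcw":[{"a":26,"b":20,"f":19,"gqr":53},{"gcw":36,"gzk":30,"l":29,"pu":6}]}
After op 4 (add /dk 0): {"a":{"ar":{"qse":26},"j":{"f":43,"g":15,"kt":42,"pap":23},"z":{"jxn":34,"new":77,"qwe":48,"vml":59}},"bcw":[{"a":26,"b":20,"f":19,"gqr":53},{"gcw":36,"gzk":30,"l":29,"pu":6}],"dk":0}
After op 5 (replace /a/j/f 13): {"a":{"ar":{"qse":26},"j":{"f":13,"g":15,"kt":42,"pap":23},"z":{"jxn":34,"new":77,"qwe":48,"vml":59}},"bcw":[{"a":26,"b":20,"f":19,"gqr":53},{"gcw":36,"gzk":30,"l":29,"pu":6}],"dk":0}
After op 6 (remove /a/j/pap): {"a":{"ar":{"qse":26},"j":{"f":13,"g":15,"kt":42},"z":{"jxn":34,"new":77,"qwe":48,"vml":59}},"bcw":[{"a":26,"b":20,"f":19,"gqr":53},{"gcw":36,"gzk":30,"l":29,"pu":6}],"dk":0}
After op 7 (add /a/j/oj 41): {"a":{"ar":{"qse":26},"j":{"f":13,"g":15,"kt":42,"oj":41},"z":{"jxn":34,"new":77,"qwe":48,"vml":59}},"bcw":[{"a":26,"b":20,"f":19,"gqr":53},{"gcw":36,"gzk":30,"l":29,"pu":6}],"dk":0}
After op 8 (add /a/ar/qse 20): {"a":{"ar":{"qse":20},"j":{"f":13,"g":15,"kt":42,"oj":41},"z":{"jxn":34,"new":77,"qwe":48,"vml":59}},"bcw":[{"a":26,"b":20,"f":19,"gqr":53},{"gcw":36,"gzk":30,"l":29,"pu":6}],"dk":0}
After op 9 (add /a/ar/bmc 61): {"a":{"ar":{"bmc":61,"qse":20},"j":{"f":13,"g":15,"kt":42,"oj":41},"z":{"jxn":34,"new":77,"qwe":48,"vml":59}},"bcw":[{"a":26,"b":20,"f":19,"gqr":53},{"gcw":36,"gzk":30,"l":29,"pu":6}],"dk":0}
After op 10 (remove /bcw/0/a): {"a":{"ar":{"bmc":61,"qse":20},"j":{"f":13,"g":15,"kt":42,"oj":41},"z":{"jxn":34,"new":77,"qwe":48,"vml":59}},"bcw":[{"b":20,"f":19,"gqr":53},{"gcw":36,"gzk":30,"l":29,"pu":6}],"dk":0}
After op 11 (replace /a/ar 85): {"a":{"ar":85,"j":{"f":13,"g":15,"kt":42,"oj":41},"z":{"jxn":34,"new":77,"qwe":48,"vml":59}},"bcw":[{"b":20,"f":19,"gqr":53},{"gcw":36,"gzk":30,"l":29,"pu":6}],"dk":0}
After op 12 (replace /a/j/oj 22): {"a":{"ar":85,"j":{"f":13,"g":15,"kt":42,"oj":22},"z":{"jxn":34,"new":77,"qwe":48,"vml":59}},"bcw":[{"b":20,"f":19,"gqr":53},{"gcw":36,"gzk":30,"l":29,"pu":6}],"dk":0}
After op 13 (add /a/z/vr 82): {"a":{"ar":85,"j":{"f":13,"g":15,"kt":42,"oj":22},"z":{"jxn":34,"new":77,"qwe":48,"vml":59,"vr":82}},"bcw":[{"b":20,"f":19,"gqr":53},{"gcw":36,"gzk":30,"l":29,"pu":6}],"dk":0}
After op 14 (add /bcw/0/x 39): {"a":{"ar":85,"j":{"f":13,"g":15,"kt":42,"oj":22},"z":{"jxn":34,"new":77,"qwe":48,"vml":59,"vr":82}},"bcw":[{"b":20,"f":19,"gqr":53,"x":39},{"gcw":36,"gzk":30,"l":29,"pu":6}],"dk":0}
After op 15 (replace /a/j/oj 10): {"a":{"ar":85,"j":{"f":13,"g":15,"kt":42,"oj":10},"z":{"jxn":34,"new":77,"qwe":48,"vml":59,"vr":82}},"bcw":[{"b":20,"f":19,"gqr":53,"x":39},{"gcw":36,"gzk":30,"l":29,"pu":6}],"dk":0}
After op 16 (add /bcw/0/b 72): {"a":{"ar":85,"j":{"f":13,"g":15,"kt":42,"oj":10},"z":{"jxn":34,"new":77,"qwe":48,"vml":59,"vr":82}},"bcw":[{"b":72,"f":19,"gqr":53,"x":39},{"gcw":36,"gzk":30,"l":29,"pu":6}],"dk":0}
After op 17 (add /a/g 59): {"a":{"ar":85,"g":59,"j":{"f":13,"g":15,"kt":42,"oj":10},"z":{"jxn":34,"new":77,"qwe":48,"vml":59,"vr":82}},"bcw":[{"b":72,"f":19,"gqr":53,"x":39},{"gcw":36,"gzk":30,"l":29,"pu":6}],"dk":0}

Answer: {"a":{"ar":85,"g":59,"j":{"f":13,"g":15,"kt":42,"oj":10},"z":{"jxn":34,"new":77,"qwe":48,"vml":59,"vr":82}},"bcw":[{"b":72,"f":19,"gqr":53,"x":39},{"gcw":36,"gzk":30,"l":29,"pu":6}],"dk":0}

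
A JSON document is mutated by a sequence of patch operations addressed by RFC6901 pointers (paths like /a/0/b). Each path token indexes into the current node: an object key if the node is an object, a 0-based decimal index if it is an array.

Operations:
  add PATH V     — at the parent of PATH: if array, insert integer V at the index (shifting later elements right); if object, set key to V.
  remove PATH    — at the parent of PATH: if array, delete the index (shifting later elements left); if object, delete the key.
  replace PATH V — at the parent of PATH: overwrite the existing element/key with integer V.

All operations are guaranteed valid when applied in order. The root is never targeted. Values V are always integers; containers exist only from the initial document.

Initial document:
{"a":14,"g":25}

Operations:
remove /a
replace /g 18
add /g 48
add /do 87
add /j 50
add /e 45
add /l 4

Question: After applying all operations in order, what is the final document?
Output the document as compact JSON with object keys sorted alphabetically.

Answer: {"do":87,"e":45,"g":48,"j":50,"l":4}

Derivation:
After op 1 (remove /a): {"g":25}
After op 2 (replace /g 18): {"g":18}
After op 3 (add /g 48): {"g":48}
After op 4 (add /do 87): {"do":87,"g":48}
After op 5 (add /j 50): {"do":87,"g":48,"j":50}
After op 6 (add /e 45): {"do":87,"e":45,"g":48,"j":50}
After op 7 (add /l 4): {"do":87,"e":45,"g":48,"j":50,"l":4}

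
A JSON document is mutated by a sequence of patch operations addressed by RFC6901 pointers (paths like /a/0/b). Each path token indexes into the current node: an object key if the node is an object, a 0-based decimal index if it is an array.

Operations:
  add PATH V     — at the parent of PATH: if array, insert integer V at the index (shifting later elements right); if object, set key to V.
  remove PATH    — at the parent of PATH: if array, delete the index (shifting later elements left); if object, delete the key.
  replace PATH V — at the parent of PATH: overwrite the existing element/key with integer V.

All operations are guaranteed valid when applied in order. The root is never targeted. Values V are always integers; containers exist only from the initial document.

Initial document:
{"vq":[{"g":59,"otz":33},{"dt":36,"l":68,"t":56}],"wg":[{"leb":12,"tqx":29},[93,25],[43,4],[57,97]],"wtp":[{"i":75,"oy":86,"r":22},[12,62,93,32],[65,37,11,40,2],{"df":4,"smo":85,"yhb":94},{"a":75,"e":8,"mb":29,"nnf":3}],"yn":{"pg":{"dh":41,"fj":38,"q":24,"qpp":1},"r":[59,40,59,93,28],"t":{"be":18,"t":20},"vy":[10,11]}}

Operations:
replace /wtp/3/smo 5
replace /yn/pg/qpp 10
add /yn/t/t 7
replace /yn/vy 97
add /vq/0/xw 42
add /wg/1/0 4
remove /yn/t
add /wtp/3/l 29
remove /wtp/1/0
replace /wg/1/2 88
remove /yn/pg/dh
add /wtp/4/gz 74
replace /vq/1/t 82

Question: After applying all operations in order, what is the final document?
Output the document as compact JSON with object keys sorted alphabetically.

Answer: {"vq":[{"g":59,"otz":33,"xw":42},{"dt":36,"l":68,"t":82}],"wg":[{"leb":12,"tqx":29},[4,93,88],[43,4],[57,97]],"wtp":[{"i":75,"oy":86,"r":22},[62,93,32],[65,37,11,40,2],{"df":4,"l":29,"smo":5,"yhb":94},{"a":75,"e":8,"gz":74,"mb":29,"nnf":3}],"yn":{"pg":{"fj":38,"q":24,"qpp":10},"r":[59,40,59,93,28],"vy":97}}

Derivation:
After op 1 (replace /wtp/3/smo 5): {"vq":[{"g":59,"otz":33},{"dt":36,"l":68,"t":56}],"wg":[{"leb":12,"tqx":29},[93,25],[43,4],[57,97]],"wtp":[{"i":75,"oy":86,"r":22},[12,62,93,32],[65,37,11,40,2],{"df":4,"smo":5,"yhb":94},{"a":75,"e":8,"mb":29,"nnf":3}],"yn":{"pg":{"dh":41,"fj":38,"q":24,"qpp":1},"r":[59,40,59,93,28],"t":{"be":18,"t":20},"vy":[10,11]}}
After op 2 (replace /yn/pg/qpp 10): {"vq":[{"g":59,"otz":33},{"dt":36,"l":68,"t":56}],"wg":[{"leb":12,"tqx":29},[93,25],[43,4],[57,97]],"wtp":[{"i":75,"oy":86,"r":22},[12,62,93,32],[65,37,11,40,2],{"df":4,"smo":5,"yhb":94},{"a":75,"e":8,"mb":29,"nnf":3}],"yn":{"pg":{"dh":41,"fj":38,"q":24,"qpp":10},"r":[59,40,59,93,28],"t":{"be":18,"t":20},"vy":[10,11]}}
After op 3 (add /yn/t/t 7): {"vq":[{"g":59,"otz":33},{"dt":36,"l":68,"t":56}],"wg":[{"leb":12,"tqx":29},[93,25],[43,4],[57,97]],"wtp":[{"i":75,"oy":86,"r":22},[12,62,93,32],[65,37,11,40,2],{"df":4,"smo":5,"yhb":94},{"a":75,"e":8,"mb":29,"nnf":3}],"yn":{"pg":{"dh":41,"fj":38,"q":24,"qpp":10},"r":[59,40,59,93,28],"t":{"be":18,"t":7},"vy":[10,11]}}
After op 4 (replace /yn/vy 97): {"vq":[{"g":59,"otz":33},{"dt":36,"l":68,"t":56}],"wg":[{"leb":12,"tqx":29},[93,25],[43,4],[57,97]],"wtp":[{"i":75,"oy":86,"r":22},[12,62,93,32],[65,37,11,40,2],{"df":4,"smo":5,"yhb":94},{"a":75,"e":8,"mb":29,"nnf":3}],"yn":{"pg":{"dh":41,"fj":38,"q":24,"qpp":10},"r":[59,40,59,93,28],"t":{"be":18,"t":7},"vy":97}}
After op 5 (add /vq/0/xw 42): {"vq":[{"g":59,"otz":33,"xw":42},{"dt":36,"l":68,"t":56}],"wg":[{"leb":12,"tqx":29},[93,25],[43,4],[57,97]],"wtp":[{"i":75,"oy":86,"r":22},[12,62,93,32],[65,37,11,40,2],{"df":4,"smo":5,"yhb":94},{"a":75,"e":8,"mb":29,"nnf":3}],"yn":{"pg":{"dh":41,"fj":38,"q":24,"qpp":10},"r":[59,40,59,93,28],"t":{"be":18,"t":7},"vy":97}}
After op 6 (add /wg/1/0 4): {"vq":[{"g":59,"otz":33,"xw":42},{"dt":36,"l":68,"t":56}],"wg":[{"leb":12,"tqx":29},[4,93,25],[43,4],[57,97]],"wtp":[{"i":75,"oy":86,"r":22},[12,62,93,32],[65,37,11,40,2],{"df":4,"smo":5,"yhb":94},{"a":75,"e":8,"mb":29,"nnf":3}],"yn":{"pg":{"dh":41,"fj":38,"q":24,"qpp":10},"r":[59,40,59,93,28],"t":{"be":18,"t":7},"vy":97}}
After op 7 (remove /yn/t): {"vq":[{"g":59,"otz":33,"xw":42},{"dt":36,"l":68,"t":56}],"wg":[{"leb":12,"tqx":29},[4,93,25],[43,4],[57,97]],"wtp":[{"i":75,"oy":86,"r":22},[12,62,93,32],[65,37,11,40,2],{"df":4,"smo":5,"yhb":94},{"a":75,"e":8,"mb":29,"nnf":3}],"yn":{"pg":{"dh":41,"fj":38,"q":24,"qpp":10},"r":[59,40,59,93,28],"vy":97}}
After op 8 (add /wtp/3/l 29): {"vq":[{"g":59,"otz":33,"xw":42},{"dt":36,"l":68,"t":56}],"wg":[{"leb":12,"tqx":29},[4,93,25],[43,4],[57,97]],"wtp":[{"i":75,"oy":86,"r":22},[12,62,93,32],[65,37,11,40,2],{"df":4,"l":29,"smo":5,"yhb":94},{"a":75,"e":8,"mb":29,"nnf":3}],"yn":{"pg":{"dh":41,"fj":38,"q":24,"qpp":10},"r":[59,40,59,93,28],"vy":97}}
After op 9 (remove /wtp/1/0): {"vq":[{"g":59,"otz":33,"xw":42},{"dt":36,"l":68,"t":56}],"wg":[{"leb":12,"tqx":29},[4,93,25],[43,4],[57,97]],"wtp":[{"i":75,"oy":86,"r":22},[62,93,32],[65,37,11,40,2],{"df":4,"l":29,"smo":5,"yhb":94},{"a":75,"e":8,"mb":29,"nnf":3}],"yn":{"pg":{"dh":41,"fj":38,"q":24,"qpp":10},"r":[59,40,59,93,28],"vy":97}}
After op 10 (replace /wg/1/2 88): {"vq":[{"g":59,"otz":33,"xw":42},{"dt":36,"l":68,"t":56}],"wg":[{"leb":12,"tqx":29},[4,93,88],[43,4],[57,97]],"wtp":[{"i":75,"oy":86,"r":22},[62,93,32],[65,37,11,40,2],{"df":4,"l":29,"smo":5,"yhb":94},{"a":75,"e":8,"mb":29,"nnf":3}],"yn":{"pg":{"dh":41,"fj":38,"q":24,"qpp":10},"r":[59,40,59,93,28],"vy":97}}
After op 11 (remove /yn/pg/dh): {"vq":[{"g":59,"otz":33,"xw":42},{"dt":36,"l":68,"t":56}],"wg":[{"leb":12,"tqx":29},[4,93,88],[43,4],[57,97]],"wtp":[{"i":75,"oy":86,"r":22},[62,93,32],[65,37,11,40,2],{"df":4,"l":29,"smo":5,"yhb":94},{"a":75,"e":8,"mb":29,"nnf":3}],"yn":{"pg":{"fj":38,"q":24,"qpp":10},"r":[59,40,59,93,28],"vy":97}}
After op 12 (add /wtp/4/gz 74): {"vq":[{"g":59,"otz":33,"xw":42},{"dt":36,"l":68,"t":56}],"wg":[{"leb":12,"tqx":29},[4,93,88],[43,4],[57,97]],"wtp":[{"i":75,"oy":86,"r":22},[62,93,32],[65,37,11,40,2],{"df":4,"l":29,"smo":5,"yhb":94},{"a":75,"e":8,"gz":74,"mb":29,"nnf":3}],"yn":{"pg":{"fj":38,"q":24,"qpp":10},"r":[59,40,59,93,28],"vy":97}}
After op 13 (replace /vq/1/t 82): {"vq":[{"g":59,"otz":33,"xw":42},{"dt":36,"l":68,"t":82}],"wg":[{"leb":12,"tqx":29},[4,93,88],[43,4],[57,97]],"wtp":[{"i":75,"oy":86,"r":22},[62,93,32],[65,37,11,40,2],{"df":4,"l":29,"smo":5,"yhb":94},{"a":75,"e":8,"gz":74,"mb":29,"nnf":3}],"yn":{"pg":{"fj":38,"q":24,"qpp":10},"r":[59,40,59,93,28],"vy":97}}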